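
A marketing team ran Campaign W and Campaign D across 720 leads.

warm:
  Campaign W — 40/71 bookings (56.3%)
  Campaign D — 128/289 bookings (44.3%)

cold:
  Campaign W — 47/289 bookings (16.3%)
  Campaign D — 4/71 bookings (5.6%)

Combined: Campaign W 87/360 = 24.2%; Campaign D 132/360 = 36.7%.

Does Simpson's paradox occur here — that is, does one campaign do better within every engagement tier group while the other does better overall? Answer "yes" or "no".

Within each engagement tier level (warm 56.3% vs 44.3%; cold 16.3% vs 5.6%), Campaign W has the higher rate every time. Pooled: 24.2% vs 36.7% — Campaign D has the higher rate overall. The two comparisons disagree.

yes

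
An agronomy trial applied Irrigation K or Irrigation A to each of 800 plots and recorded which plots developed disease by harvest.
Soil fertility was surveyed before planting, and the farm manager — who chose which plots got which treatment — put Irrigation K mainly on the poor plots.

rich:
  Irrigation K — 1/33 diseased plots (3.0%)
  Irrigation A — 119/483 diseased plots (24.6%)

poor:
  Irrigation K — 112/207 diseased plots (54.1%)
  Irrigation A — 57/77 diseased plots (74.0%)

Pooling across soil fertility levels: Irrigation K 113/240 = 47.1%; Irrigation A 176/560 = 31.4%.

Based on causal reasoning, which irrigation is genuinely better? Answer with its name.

Irrigation K

The stratified and pooled comparisons disagree (Irrigation K wins within each soil fertility; Irrigation A wins overall), so the answer turns on the causal role of soil fertility.
Soil fertility differs across irrigations for reasons unrelated to any effect of the irrigation itself, and it separately predicts the outcome — a classic confounder. We must compare within soil fertility levels.
Within each level — rich: 3.0% vs 24.6%; poor: 54.1% vs 74.0% — Irrigation K is lower every time.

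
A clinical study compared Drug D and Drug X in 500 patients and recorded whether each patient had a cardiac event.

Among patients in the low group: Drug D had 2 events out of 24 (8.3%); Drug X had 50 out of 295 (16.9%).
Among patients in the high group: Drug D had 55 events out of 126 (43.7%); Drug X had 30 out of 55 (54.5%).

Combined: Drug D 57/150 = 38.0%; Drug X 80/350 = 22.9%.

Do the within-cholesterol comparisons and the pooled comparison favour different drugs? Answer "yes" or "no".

yes

Within each cholesterol level (low 8.3% vs 16.9%; high 43.7% vs 54.5%), Drug D has the lower rate every time. Pooled: 38.0% vs 22.9% — Drug X has the lower rate overall. The two comparisons disagree.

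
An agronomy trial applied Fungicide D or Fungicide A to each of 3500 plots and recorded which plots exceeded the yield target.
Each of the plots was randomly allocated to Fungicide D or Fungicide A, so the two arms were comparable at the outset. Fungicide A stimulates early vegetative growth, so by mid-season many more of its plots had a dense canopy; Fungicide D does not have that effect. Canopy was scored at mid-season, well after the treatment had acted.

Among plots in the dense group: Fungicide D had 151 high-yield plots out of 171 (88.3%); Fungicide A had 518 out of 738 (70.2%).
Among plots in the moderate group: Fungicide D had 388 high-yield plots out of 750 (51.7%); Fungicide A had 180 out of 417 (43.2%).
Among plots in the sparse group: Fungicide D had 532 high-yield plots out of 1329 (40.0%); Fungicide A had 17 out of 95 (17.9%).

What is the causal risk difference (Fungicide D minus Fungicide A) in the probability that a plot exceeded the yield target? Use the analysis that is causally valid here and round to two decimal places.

-0.10

Mid-season canopy is downstream of the fungicide. One should not condition on a consequence of treatment, so the overall rates are the right comparison.
The causal difference is the pooled difference: 0.476 − 0.572 = -0.096.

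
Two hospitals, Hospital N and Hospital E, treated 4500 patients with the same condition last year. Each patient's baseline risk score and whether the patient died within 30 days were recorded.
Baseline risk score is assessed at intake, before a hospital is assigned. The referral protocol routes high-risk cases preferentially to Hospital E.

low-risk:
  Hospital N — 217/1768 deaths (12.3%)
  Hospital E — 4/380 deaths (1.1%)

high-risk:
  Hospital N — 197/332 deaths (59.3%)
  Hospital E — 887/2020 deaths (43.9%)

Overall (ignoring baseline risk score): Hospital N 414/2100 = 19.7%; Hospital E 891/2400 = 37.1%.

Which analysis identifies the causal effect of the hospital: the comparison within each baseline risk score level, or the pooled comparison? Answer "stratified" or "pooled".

stratified

Here baseline risk score is a common cause — it drives both which hospital a case falls under and the outcome. The crude comparison mixes populations; the stratum-specific rates are the causally relevant ones.
Within each level — low-risk: 12.3% vs 1.1%; high-risk: 59.3% vs 43.9% — Hospital E is lower every time.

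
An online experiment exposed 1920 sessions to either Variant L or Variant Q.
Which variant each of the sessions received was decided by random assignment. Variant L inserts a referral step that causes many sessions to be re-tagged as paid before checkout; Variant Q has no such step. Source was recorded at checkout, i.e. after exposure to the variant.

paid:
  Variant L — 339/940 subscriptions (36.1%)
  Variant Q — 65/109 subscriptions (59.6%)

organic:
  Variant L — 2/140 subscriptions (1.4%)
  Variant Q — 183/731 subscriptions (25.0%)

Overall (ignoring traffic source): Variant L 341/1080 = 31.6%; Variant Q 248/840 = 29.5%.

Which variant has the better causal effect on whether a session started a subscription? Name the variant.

Within every traffic source level Variant Q has the higher rate, yet pooled Variant L does — Simpson's reversal.
Because the variant influences traffic source, traffic source is a post-treatment mediator, not a confounder. Stratifying on it would bias the estimate; the causal effect is the crude pooled difference.
Pooled: Variant L 31.6% vs Variant Q 29.5%; Variant L is higher overall.

Variant L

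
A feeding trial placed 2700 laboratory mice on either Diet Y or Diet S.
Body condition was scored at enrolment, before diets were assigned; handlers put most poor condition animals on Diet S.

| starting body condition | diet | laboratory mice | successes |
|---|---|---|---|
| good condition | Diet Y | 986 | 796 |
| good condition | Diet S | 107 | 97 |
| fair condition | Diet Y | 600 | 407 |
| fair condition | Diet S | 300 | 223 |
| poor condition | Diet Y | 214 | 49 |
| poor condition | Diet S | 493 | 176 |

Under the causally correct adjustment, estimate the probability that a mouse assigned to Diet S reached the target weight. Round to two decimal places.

0.71

Starting body condition differs across diets for reasons unrelated to any effect of the diet itself, and it separately predicts the outcome — a classic confounder. We must compare within starting body condition levels.
Standardising Diet S to the population starting body condition mix: 0.405·97/107 + 0.333·223/300 + 0.262·176/493 = 0.708.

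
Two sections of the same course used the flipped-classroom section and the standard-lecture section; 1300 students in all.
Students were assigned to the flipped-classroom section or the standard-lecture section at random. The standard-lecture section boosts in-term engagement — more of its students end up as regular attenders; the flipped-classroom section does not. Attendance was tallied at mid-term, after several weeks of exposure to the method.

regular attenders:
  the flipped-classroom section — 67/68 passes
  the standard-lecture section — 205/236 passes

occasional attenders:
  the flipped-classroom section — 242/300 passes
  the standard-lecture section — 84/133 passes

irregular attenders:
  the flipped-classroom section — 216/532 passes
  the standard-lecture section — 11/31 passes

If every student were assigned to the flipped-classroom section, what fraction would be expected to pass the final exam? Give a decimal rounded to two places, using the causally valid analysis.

Stratifying would compare teaching methods among students the teaching methods themselves sorted into mid-term attendance groups — a form of selection on an intermediate. The unconditioned pooled rates give the total causal effect.
So P(outcome | do(the flipped-classroom section)) is just the pooled rate for the flipped-classroom section: 525/900 = 0.583.

0.58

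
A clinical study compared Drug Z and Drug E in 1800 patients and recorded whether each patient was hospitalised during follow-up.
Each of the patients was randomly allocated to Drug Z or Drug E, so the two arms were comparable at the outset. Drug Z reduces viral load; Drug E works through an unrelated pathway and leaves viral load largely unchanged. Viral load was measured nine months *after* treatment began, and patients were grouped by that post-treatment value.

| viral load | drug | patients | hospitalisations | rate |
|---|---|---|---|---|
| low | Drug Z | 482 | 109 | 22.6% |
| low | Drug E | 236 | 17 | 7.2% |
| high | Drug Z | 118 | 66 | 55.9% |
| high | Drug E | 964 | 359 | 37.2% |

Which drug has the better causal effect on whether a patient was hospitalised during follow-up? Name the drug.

The distribution of viral load is itself part of what the drug does — it is an intermediate outcome. Holding it fixed would remove that part of the effect; the total effect is the pooled difference.
Pooled: Drug Z 29.2% vs Drug E 31.3%; Drug Z is lower overall.

Drug Z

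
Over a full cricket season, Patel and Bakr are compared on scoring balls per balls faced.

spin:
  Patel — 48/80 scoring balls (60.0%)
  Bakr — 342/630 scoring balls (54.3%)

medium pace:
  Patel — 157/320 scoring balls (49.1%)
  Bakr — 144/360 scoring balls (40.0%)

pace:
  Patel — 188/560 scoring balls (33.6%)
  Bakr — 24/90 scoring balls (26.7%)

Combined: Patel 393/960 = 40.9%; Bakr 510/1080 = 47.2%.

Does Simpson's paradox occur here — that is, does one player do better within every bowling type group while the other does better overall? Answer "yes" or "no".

Within each bowling type level (spin 60.0% vs 54.3%; medium pace 49.1% vs 40.0%; pace 33.6% vs 26.7%), Patel has the higher rate every time. Pooled: 40.9% vs 47.2% — Bakr has the higher rate overall. The two comparisons disagree.

yes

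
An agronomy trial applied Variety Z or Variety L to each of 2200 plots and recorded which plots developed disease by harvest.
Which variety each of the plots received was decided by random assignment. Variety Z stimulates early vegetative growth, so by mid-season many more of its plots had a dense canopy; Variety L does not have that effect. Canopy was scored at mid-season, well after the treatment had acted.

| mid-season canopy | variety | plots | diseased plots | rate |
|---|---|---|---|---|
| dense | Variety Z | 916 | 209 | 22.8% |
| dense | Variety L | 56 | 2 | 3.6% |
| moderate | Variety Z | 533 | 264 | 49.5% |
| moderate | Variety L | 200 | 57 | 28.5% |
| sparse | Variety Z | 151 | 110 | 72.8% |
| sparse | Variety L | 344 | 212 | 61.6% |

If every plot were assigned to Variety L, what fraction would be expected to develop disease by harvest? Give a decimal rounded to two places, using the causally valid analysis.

0.45

The stratified and pooled comparisons disagree (Variety L wins within each mid-season canopy; Variety Z wins overall), so the answer turns on the causal role of mid-season canopy.
Mid-season canopy is downstream of the variety. One should not condition on a consequence of treatment, so the overall rates are the right comparison.
So P(outcome | do(Variety L)) is just the pooled rate for Variety L: 271/600 = 0.452.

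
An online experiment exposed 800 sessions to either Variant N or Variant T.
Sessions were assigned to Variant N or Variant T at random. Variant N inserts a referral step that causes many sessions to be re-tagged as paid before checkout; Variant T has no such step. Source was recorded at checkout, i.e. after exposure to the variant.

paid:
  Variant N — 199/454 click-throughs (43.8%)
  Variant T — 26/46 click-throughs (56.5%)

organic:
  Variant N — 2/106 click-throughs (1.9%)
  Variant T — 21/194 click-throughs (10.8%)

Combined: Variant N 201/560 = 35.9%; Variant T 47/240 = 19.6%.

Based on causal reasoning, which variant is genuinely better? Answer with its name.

Variant N

The distribution of traffic source is itself part of what the variant does — it is an intermediate outcome. Holding it fixed would remove that part of the effect; the total effect is the pooled difference.
Pooled: Variant N 35.9% vs Variant T 19.6%; Variant N is higher overall.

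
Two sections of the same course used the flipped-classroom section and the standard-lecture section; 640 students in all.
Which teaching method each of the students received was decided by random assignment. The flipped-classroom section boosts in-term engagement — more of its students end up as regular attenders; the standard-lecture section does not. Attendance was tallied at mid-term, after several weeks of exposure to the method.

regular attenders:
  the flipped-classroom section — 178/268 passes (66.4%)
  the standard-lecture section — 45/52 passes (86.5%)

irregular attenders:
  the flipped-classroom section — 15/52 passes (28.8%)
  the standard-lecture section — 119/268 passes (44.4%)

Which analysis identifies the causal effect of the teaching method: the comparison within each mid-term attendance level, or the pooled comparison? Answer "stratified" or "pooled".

pooled

Within every mid-term attendance level the standard-lecture section has the higher rate, yet pooled the flipped-classroom section does — Simpson's reversal.
Stratifying would compare teaching methods among students the teaching methods themselves sorted into mid-term attendance groups — a form of selection on an intermediate. The unconditioned pooled rates give the total causal effect.
Pooled: the flipped-classroom section 60.3% vs the standard-lecture section 51.2%; the flipped-classroom section is higher overall.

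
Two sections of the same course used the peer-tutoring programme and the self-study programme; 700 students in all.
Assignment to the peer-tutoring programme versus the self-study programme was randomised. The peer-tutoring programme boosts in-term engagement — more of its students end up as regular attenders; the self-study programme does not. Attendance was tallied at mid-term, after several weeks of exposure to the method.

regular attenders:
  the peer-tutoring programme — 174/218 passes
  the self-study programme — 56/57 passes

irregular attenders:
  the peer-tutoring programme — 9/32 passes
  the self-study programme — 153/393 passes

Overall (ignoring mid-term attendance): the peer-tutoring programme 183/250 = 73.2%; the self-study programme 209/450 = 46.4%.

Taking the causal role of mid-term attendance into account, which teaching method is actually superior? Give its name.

Within every mid-term attendance level the self-study programme has the higher rate, yet pooled the peer-tutoring programme does — Simpson's reversal.
Mid-term attendance lies on the pathway teaching method → mid-term attendance → outcome, so adjusting for it blocks the indirect effect. For the total causal effect of teaching method, use the unadjusted pooled rates.
Pooled: the peer-tutoring programme 73.2% vs the self-study programme 46.4%; the peer-tutoring programme is higher overall.

the peer-tutoring programme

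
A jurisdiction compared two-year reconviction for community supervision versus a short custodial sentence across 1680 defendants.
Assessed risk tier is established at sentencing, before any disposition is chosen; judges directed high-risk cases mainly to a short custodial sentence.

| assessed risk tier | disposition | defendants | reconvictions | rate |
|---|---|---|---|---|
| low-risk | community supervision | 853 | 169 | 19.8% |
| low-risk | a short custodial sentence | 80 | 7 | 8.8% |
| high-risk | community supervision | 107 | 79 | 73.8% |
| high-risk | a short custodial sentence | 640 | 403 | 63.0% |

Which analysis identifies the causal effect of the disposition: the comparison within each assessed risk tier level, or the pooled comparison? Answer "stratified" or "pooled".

stratified

Assessed risk tier is set before the disposition has any effect — it is not caused by the disposition — and it independently drives the outcome. That makes it a confounder, so the causal comparison is within assessed risk tier levels.
Within each level — low-risk: 19.8% vs 8.8%; high-risk: 73.8% vs 63.0% — a short custodial sentence is lower every time.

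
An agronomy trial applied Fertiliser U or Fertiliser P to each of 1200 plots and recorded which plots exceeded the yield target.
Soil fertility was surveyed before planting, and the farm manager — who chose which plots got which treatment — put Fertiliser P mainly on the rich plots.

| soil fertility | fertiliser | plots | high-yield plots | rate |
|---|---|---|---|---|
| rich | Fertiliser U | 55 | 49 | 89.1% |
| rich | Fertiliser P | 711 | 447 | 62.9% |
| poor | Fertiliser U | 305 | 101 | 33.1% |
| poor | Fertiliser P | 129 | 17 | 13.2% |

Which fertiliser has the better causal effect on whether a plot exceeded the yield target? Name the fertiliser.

Fertiliser U

Nothing the fertiliser does changes soil fertility; the imbalance is an allocation artefact. With soil fertility also predicting the outcome, the pooled figure is confounded, and the within-stratum comparison is the causal one.
Within each level — rich: 89.1% vs 62.9%; poor: 33.1% vs 13.2% — Fertiliser U is higher every time.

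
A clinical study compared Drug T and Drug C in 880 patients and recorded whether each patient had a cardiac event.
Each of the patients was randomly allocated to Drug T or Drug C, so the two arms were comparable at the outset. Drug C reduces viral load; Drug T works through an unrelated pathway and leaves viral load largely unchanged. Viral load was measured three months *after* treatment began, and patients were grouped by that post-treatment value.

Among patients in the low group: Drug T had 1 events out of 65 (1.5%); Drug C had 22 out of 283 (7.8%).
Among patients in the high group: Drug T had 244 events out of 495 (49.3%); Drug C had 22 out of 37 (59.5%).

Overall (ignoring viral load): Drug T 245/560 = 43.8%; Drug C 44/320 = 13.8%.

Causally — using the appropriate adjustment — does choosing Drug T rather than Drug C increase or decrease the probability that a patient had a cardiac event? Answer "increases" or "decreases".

increases

Viral load here is a post-treatment variable shaped by the drug; conditioning on it would introduce bias rather than remove it. The overall comparison is the causal one.
Pooled: Drug T 43.8% vs Drug C 13.8%; Drug C is lower overall.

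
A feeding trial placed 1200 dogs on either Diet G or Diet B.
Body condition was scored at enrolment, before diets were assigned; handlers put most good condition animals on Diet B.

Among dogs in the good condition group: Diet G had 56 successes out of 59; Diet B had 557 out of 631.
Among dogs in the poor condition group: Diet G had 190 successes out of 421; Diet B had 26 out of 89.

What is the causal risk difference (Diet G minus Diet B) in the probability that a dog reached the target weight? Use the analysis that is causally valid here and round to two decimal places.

+0.11

Starting body condition satisfies the back-door criterion: it is not a descendant of the diet, and it blocks the spurious path from diet to outcome. Adjusting for it (i.e., using the within-starting body condition rates) gives the causal effect.
Adjusting over the population distribution of starting body condition: 0.575·(0.949−0.883) + 0.425·(0.451−0.292) = +0.106.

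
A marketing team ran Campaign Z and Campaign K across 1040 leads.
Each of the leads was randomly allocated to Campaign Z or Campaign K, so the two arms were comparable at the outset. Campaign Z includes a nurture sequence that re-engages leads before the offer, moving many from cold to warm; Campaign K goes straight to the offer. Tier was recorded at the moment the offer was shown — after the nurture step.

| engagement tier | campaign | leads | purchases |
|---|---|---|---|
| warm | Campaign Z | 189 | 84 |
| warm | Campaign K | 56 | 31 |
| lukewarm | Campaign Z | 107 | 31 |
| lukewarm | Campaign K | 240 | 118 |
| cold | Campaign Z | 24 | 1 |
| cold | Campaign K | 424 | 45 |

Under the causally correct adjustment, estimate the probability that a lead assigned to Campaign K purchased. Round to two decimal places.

0.27

Engagement tier is downstream of the campaign. One should not condition on a consequence of treatment, so the overall rates are the right comparison.
So P(outcome | do(Campaign K)) is just the pooled rate for Campaign K: 194/720 = 0.269.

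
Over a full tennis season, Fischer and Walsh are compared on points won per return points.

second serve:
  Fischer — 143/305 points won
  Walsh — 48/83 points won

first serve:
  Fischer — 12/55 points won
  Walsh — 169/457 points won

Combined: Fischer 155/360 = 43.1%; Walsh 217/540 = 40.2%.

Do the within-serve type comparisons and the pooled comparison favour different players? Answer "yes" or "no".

Within each serve type level (second serve 46.9% vs 57.8%; first serve 21.8% vs 37.0%), Walsh has the higher rate every time. Pooled: 43.1% vs 40.2% — Fischer has the higher rate overall. The two comparisons disagree.

yes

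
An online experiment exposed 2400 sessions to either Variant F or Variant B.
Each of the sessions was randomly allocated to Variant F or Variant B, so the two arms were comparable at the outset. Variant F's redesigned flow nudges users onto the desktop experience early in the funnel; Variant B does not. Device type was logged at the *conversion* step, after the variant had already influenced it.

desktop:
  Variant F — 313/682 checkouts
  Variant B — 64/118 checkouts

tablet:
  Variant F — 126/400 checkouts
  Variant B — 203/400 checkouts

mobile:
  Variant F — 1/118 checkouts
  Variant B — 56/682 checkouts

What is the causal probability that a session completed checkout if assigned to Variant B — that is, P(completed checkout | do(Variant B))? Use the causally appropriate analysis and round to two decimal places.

0.27

The stratified and pooled comparisons disagree (Variant B wins within each device type; Variant F wins overall), so the answer turns on the causal role of device type.
Because the variant influences device type, device type is a post-treatment mediator, not a confounder. Stratifying on it would bias the estimate; the causal effect is the crude pooled difference.
So P(outcome | do(Variant B)) is just the pooled rate for Variant B: 323/1200 = 0.269.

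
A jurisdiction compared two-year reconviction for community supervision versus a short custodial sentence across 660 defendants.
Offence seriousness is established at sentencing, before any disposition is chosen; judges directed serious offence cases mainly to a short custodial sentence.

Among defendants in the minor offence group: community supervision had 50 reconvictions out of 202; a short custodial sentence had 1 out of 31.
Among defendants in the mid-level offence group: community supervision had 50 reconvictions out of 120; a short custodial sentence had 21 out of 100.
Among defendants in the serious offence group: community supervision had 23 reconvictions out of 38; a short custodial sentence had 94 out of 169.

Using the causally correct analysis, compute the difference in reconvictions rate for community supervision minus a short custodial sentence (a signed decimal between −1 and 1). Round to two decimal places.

+0.16

Offence seriousness differs across dispositions for reasons unrelated to any effect of the disposition itself, and it separately predicts the outcome — a classic confounder. We must compare within offence seriousness levels.
Adjusting over the population distribution of offence seriousness: 0.353·(0.248−0.032) + 0.333·(0.417−0.210) + 0.314·(0.605−0.556) = +0.160.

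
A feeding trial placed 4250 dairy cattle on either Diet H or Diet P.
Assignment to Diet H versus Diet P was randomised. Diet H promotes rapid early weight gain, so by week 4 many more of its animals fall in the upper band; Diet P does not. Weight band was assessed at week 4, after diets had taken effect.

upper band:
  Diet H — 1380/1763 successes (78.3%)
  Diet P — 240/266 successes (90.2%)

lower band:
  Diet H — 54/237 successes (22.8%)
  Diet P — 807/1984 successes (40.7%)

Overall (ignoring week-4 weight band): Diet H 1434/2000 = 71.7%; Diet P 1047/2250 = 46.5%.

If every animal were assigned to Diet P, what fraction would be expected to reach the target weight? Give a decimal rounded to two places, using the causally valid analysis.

0.47

The week-4 weight band-specific comparison favours Diet P throughout, but the pooled figures favour Diet H. The question is whether to condition on week-4 weight band.
Week-4 weight band here is a post-treatment variable shaped by the diet; conditioning on it would introduce bias rather than remove it. The overall comparison is the causal one.
So P(outcome | do(Diet P)) is just the pooled rate for Diet P: 1047/2250 = 0.465.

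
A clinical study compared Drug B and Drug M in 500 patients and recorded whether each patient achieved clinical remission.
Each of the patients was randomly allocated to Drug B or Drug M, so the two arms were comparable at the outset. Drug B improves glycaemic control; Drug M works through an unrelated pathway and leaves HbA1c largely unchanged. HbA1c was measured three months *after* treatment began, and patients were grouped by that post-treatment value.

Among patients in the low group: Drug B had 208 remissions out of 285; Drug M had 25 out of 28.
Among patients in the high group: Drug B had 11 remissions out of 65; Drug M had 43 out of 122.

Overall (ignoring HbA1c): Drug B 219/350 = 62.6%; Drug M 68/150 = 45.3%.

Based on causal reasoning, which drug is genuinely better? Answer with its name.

The HbA1c-specific comparison favours Drug M throughout, but the pooled figures favour Drug B. The question is whether to condition on HbA1c.
HbA1c is downstream of the drug. One should not condition on a consequence of treatment, so the overall rates are the right comparison.
Pooled: Drug B 62.6% vs Drug M 45.3%; Drug B is higher overall.

Drug B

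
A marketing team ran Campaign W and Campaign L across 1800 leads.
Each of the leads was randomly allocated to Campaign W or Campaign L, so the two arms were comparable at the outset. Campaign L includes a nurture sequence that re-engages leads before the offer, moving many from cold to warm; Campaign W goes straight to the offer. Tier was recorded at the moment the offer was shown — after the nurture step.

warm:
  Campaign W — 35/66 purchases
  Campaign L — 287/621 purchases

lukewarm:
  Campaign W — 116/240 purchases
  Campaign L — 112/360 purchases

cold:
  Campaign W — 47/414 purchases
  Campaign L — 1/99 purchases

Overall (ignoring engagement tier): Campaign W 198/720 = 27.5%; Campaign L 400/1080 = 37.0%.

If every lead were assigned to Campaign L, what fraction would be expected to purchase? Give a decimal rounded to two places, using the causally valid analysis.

0.37

Campaign W is higher inside every engagement tier stratum but Campaign L is higher in aggregate. Whether to stratify depends on how engagement tier relates to the campaign.
Engagement tier is recorded after the campaign and is itself shifted by it — it sits on the causal path from campaign to outcome. Conditioning on a mediator would strip out part of the effect we want; the pooled comparison gives the total causal effect.
So P(outcome | do(Campaign L)) is just the pooled rate for Campaign L: 400/1080 = 0.370.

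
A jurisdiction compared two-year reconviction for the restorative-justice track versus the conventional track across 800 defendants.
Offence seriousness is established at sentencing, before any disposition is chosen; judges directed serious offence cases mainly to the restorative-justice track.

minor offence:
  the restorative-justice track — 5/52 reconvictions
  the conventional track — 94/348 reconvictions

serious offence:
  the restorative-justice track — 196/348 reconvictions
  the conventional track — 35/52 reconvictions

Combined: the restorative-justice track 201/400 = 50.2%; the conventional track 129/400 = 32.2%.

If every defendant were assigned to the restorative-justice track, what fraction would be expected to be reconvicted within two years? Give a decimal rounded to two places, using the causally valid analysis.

Offence seriousness satisfies the back-door criterion: it is not a descendant of the disposition, and it blocks the spurious path from disposition to outcome. Adjusting for it (i.e., using the within-offence seriousness rates) gives the causal effect.
Standardising the restorative-justice track to the population offence seriousness mix: 0.500·5/52 + 0.500·196/348 = 0.330.

0.33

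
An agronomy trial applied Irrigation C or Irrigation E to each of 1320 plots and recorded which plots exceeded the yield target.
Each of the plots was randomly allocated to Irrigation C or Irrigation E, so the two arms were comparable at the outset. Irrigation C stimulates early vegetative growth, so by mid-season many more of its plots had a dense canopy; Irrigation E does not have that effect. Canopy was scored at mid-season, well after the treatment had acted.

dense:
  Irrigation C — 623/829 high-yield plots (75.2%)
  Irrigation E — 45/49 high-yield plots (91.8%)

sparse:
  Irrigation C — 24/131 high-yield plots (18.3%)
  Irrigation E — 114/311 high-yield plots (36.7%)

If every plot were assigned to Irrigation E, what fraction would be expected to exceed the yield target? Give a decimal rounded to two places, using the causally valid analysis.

0.44

The stratified and pooled comparisons disagree (Irrigation E wins within each mid-season canopy; Irrigation C wins overall), so the answer turns on the causal role of mid-season canopy.
Mid-season canopy here is a post-treatment variable shaped by the irrigation; conditioning on it would introduce bias rather than remove it. The overall comparison is the causal one.
So P(outcome | do(Irrigation E)) is just the pooled rate for Irrigation E: 159/360 = 0.442.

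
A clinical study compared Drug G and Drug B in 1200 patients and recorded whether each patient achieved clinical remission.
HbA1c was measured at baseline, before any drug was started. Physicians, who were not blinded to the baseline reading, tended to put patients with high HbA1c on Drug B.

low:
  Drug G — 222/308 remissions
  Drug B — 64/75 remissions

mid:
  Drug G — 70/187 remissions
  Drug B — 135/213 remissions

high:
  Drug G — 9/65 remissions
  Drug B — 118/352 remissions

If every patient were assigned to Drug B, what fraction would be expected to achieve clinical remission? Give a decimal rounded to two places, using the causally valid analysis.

0.60

Since HbA1c is a pre-existing factor (not a product of the drug) and it affects the outcome on its own, it is a confounder. The stratified rates, not the pooled rate, identify the causal effect.
Standardising Drug B to the population HbA1c mix: 0.319·64/75 + 0.333·135/213 + 0.347·118/352 = 0.600.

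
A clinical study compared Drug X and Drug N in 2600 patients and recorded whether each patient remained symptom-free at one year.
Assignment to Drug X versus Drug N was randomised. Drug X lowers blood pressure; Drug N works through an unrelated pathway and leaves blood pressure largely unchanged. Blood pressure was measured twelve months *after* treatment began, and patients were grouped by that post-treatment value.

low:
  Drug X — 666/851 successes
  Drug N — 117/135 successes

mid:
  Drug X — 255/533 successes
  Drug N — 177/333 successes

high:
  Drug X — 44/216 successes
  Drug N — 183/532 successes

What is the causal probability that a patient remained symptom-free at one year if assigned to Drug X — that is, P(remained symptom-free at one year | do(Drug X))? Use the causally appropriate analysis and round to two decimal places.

Drug N is higher inside every blood pressure stratum but Drug X is higher in aggregate. Whether to stratify depends on how blood pressure relates to the drug.
Blood pressure here is a post-treatment variable shaped by the drug; conditioning on it would introduce bias rather than remove it. The overall comparison is the causal one.
So P(outcome | do(Drug X)) is just the pooled rate for Drug X: 965/1600 = 0.603.

0.60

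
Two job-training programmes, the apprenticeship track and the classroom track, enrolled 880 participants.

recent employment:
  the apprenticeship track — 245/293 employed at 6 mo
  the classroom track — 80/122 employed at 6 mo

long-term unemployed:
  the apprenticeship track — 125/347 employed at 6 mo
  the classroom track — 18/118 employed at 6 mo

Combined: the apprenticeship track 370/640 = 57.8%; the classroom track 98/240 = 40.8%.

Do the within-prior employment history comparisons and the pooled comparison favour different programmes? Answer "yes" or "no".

no

Within each prior employment history level (recent employment 83.6% vs 65.6%; long-term unemployed 36.0% vs 15.3%), the apprenticeship track has the higher rate every time. Pooled: 57.8% vs 40.8% — the apprenticeship track has the higher rate overall. They agree.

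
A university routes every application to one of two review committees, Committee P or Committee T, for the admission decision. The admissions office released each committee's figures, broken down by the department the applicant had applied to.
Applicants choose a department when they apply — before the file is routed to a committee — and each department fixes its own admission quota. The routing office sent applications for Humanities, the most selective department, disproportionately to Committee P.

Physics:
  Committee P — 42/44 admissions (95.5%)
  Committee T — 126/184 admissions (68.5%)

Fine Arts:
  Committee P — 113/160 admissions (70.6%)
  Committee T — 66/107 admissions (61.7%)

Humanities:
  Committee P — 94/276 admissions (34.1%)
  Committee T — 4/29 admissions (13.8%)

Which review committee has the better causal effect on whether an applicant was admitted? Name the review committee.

Committee P is higher inside every department stratum but Committee T is higher in aggregate. Whether to stratify depends on how department relates to the review committee.
Here department is a common cause — it drives both which review committee a case falls under and the outcome. The crude comparison mixes populations; the stratum-specific rates are the causally relevant ones.
Within each level — Physics: 95.5% vs 68.5%; Fine Arts: 70.6% vs 61.7%; Humanities: 34.1% vs 13.8% — Committee P is higher every time.

Committee P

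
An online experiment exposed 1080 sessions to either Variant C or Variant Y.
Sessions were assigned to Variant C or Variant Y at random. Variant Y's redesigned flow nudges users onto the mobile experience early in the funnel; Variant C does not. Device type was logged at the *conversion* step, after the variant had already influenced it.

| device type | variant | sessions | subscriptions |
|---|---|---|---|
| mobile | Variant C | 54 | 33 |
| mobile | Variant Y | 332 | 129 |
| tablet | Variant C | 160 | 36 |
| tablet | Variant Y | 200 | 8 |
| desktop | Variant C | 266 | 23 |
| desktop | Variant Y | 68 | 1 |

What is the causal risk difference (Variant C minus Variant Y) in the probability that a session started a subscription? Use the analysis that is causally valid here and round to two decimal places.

Within every device type level Variant C has the higher rate, yet pooled Variant Y does — Simpson's reversal.
Stratifying would compare variants among sessions the variants themselves sorted into device type groups — a form of selection on an intermediate. The unconditioned pooled rates give the total causal effect.
The causal difference is the pooled difference: 0.192 − 0.230 = -0.038.

-0.04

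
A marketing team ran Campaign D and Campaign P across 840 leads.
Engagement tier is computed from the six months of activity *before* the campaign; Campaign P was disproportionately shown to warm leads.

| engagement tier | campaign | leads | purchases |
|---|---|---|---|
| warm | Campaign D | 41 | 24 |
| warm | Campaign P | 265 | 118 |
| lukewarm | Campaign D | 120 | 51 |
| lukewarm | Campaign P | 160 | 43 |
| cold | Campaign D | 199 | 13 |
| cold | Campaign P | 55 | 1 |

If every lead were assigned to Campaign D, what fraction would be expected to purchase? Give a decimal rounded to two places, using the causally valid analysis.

0.37

Within every engagement tier level Campaign D has the higher rate, yet pooled Campaign P does — Simpson's reversal.
Here engagement tier is a common cause — it drives both which campaign a case falls under and the outcome. The crude comparison mixes populations; the stratum-specific rates are the causally relevant ones.
Standardising Campaign D to the population engagement tier mix: 0.364·24/41 + 0.333·51/120 + 0.302·13/199 = 0.375.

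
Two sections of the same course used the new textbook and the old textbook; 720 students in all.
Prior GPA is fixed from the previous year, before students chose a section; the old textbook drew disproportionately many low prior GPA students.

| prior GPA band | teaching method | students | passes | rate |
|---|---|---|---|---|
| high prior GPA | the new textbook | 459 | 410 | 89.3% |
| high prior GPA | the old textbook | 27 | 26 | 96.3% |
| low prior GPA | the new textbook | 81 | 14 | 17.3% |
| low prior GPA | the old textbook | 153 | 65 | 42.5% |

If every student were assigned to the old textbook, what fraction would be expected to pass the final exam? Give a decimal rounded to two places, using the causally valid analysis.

0.79

The imbalance in prior GPA band arose from how students were allocated, not from anything the teaching method did; and prior GPA band independently affects the outcome. The pooled gap is confounded — condition on prior GPA band.
Standardising the old textbook to the population prior GPA band mix: 0.675·26/27 + 0.325·65/153 = 0.788.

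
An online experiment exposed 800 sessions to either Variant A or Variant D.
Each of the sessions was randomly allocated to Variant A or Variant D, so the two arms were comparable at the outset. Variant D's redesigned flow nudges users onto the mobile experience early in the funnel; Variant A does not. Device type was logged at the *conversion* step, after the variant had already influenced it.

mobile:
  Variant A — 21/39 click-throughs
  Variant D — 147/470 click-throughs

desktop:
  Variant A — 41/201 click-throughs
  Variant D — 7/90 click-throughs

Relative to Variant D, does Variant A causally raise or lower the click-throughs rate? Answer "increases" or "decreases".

Variant A is higher inside every device type stratum but Variant D is higher in aggregate. Whether to stratify depends on how device type relates to the variant.
Stratifying would compare variants among sessions the variants themselves sorted into device type groups — a form of selection on an intermediate. The unconditioned pooled rates give the total causal effect.
Pooled: Variant A 25.8% vs Variant D 27.5%; Variant D is higher overall.

decreases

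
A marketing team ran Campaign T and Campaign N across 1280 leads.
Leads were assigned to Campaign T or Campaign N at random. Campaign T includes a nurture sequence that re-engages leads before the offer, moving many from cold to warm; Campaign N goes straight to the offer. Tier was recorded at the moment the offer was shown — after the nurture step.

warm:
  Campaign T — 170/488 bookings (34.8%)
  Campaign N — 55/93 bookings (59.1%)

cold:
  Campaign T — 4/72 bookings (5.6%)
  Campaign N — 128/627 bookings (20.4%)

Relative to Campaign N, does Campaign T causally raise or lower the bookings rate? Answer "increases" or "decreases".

increases

The stratified and pooled comparisons disagree (Campaign N wins within each engagement tier; Campaign T wins overall), so the answer turns on the causal role of engagement tier.
Engagement tier is downstream of the campaign. One should not condition on a consequence of treatment, so the overall rates are the right comparison.
Pooled: Campaign T 31.1% vs Campaign N 25.4%; Campaign T is higher overall.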